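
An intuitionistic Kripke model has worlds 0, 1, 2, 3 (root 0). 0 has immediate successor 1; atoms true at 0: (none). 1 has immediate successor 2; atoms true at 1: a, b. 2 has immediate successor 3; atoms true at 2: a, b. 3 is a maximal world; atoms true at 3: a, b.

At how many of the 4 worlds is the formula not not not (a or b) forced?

0: does not force it — 0 does not force not not not (a or b) since 0 is accessible from 0 and 0 forces not not (a or b).
1: does not force it — 1 does not force not not not (a or b) since 1 is accessible from 1 and 1 forces not not (a or b).
2: does not force it.
3: does not force it.
Worlds forcing the formula: { }.

0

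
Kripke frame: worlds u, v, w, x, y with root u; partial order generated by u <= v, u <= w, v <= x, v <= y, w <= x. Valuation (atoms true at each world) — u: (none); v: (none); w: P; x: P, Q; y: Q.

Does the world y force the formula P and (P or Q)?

No

y does not force P and (P or Q) since y fails P.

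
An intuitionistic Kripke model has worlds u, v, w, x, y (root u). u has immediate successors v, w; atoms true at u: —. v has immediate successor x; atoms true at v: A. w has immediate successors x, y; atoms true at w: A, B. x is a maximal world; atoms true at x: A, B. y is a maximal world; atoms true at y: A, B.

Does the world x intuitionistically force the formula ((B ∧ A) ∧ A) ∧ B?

x ⊩ ((B ∧ A) ∧ A) ∧ B since x forces both conjuncts.

Yes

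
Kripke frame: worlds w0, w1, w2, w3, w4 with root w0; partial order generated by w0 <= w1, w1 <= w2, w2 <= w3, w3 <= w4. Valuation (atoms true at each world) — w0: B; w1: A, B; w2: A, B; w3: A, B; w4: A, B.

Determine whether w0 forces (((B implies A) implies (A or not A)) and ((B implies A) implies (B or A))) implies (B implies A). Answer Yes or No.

w0 does not force (((B implies A) implies (A or not A)) and ((B implies A) implies (B or A))) implies (B implies A): already at w0 itself, w0 forces ((B implies A) implies (A or not A)) and ((B implies A) implies (B or A)) but w0 does not force B implies A.
w0 does not force B implies A: already at w0 itself, w0 forces B but w0 does not force A.
w0 lacks atom A, so w0 does not force A.

No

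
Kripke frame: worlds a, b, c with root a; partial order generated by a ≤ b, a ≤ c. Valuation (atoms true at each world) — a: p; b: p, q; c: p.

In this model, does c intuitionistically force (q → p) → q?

c ⊮ (q → p) → q: already at c itself, c ⊩ q → p but c ⊮ q.
c lacks atom q, so c ⊮ q.

No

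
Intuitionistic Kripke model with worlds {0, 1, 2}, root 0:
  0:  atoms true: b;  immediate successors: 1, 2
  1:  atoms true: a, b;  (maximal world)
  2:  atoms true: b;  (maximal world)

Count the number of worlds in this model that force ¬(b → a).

0: does not force it — 0 ⊮ ¬(b → a) since 1 is accessible from 0 and 1 ⊩ b → a.
1: does not force it.
2: forces it.
Worlds forcing the formula: {2}.

1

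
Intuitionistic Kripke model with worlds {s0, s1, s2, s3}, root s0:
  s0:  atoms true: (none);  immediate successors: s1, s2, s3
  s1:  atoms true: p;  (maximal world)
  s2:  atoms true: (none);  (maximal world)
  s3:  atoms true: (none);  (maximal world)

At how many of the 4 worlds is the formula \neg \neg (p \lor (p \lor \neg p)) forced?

4

s0: forces it.
s1: forces it.
s2: forces it.
s3: forces it.
Worlds forcing the formula: {s0, s1, s2, s3}.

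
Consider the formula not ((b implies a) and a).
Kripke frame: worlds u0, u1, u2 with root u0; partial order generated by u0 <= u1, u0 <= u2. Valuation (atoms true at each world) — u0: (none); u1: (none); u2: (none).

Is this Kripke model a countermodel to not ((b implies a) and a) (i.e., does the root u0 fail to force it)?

No

u0 forces not ((b implies a) and a): no world accessible from u0 forces (b implies a) and a.
So the root u0 forces not ((b implies a) and a); the model is not a countermodel.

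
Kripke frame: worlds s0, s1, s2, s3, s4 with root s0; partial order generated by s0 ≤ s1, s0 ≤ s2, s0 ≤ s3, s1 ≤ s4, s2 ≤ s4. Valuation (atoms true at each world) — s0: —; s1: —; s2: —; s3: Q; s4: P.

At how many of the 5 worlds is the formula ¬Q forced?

3

s0: does not force it — s0 ⊮ ¬Q since s3 is accessible from s0 and s3 ⊩ Q.
s1: forces it.
s2: forces it.
s3: does not force it — s3 ⊮ ¬Q since s3 is accessible from s3 and s3 ⊩ Q.
s4: forces it.
Worlds forcing the formula: {s1, s2, s4}.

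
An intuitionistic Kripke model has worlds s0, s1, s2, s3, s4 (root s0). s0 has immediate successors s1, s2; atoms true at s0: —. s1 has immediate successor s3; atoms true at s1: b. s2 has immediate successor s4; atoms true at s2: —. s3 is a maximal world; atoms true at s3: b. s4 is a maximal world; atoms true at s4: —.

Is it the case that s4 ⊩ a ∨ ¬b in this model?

s4 ⊩ a ∨ ¬b via the disjunct ¬b.

Yes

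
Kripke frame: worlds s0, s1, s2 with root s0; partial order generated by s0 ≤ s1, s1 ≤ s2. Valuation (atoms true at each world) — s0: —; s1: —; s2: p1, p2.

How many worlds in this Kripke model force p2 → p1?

s0: forces it.
s1: forces it.
s2: forces it.
Worlds forcing the formula: {s0, s1, s2}.

3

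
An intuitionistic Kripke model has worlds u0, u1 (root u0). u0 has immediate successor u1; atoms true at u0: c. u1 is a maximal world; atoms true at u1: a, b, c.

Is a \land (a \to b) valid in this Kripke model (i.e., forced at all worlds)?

No

Not every world: u0 \nVdash a \land (a \to b).
u0 \nVdash a \land (a \to b) since u0 fails a.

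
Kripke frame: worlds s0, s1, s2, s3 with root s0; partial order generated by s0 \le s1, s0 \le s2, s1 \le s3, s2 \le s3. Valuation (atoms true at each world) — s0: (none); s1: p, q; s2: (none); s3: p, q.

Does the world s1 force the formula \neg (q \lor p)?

No

s1 \nVdash \neg (q \lor p) since s1 is accessible from s1 and s1 \Vdash q \lor p.
s1 \Vdash q \lor p via the disjunct q.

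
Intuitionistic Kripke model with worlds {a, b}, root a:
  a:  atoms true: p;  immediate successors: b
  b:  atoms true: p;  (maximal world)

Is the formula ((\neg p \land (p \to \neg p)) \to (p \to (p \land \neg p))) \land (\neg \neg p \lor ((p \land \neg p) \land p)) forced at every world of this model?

a \Vdash ((\neg p \land (p \to \neg p)) \to (p \to (p \land \neg p))) \land (\neg \neg p \lor ((p \land \neg p) \land p)) since a forces both conjuncts.
Since the root a forces ((\neg p \land (p \to \neg p)) \to (p \to (p \land \neg p))) \land (\neg \neg p \lor ((p \land \neg p) \land p)) and forcing is persistent (monotone upward), every world forces it.

Yes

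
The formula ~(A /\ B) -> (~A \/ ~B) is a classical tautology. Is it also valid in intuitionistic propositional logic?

This is the constructively invalid direction of De Morgan's law for conjunction, which is not intuitionistically valid.
A Kripke countermodel: worlds 0, 1, 2; order generated by 0 <= 1, 0 <= 2; atoms true at each world — 0:{}; 1:{A}; 2:{B}.
0 ||-/- ~(A /\ B) -> (~A \/ ~B): already at 0 itself, 0 ||- ~(A /\ B) but 0 ||-/- ~A \/ ~B.
0 ||-/- ~A \/ ~B: neither disjunct is forced at 0.
0 ||-/- ~A since 1 is accessible from 0 and 1 ||- A.
So the root 0 does not force the formula.

No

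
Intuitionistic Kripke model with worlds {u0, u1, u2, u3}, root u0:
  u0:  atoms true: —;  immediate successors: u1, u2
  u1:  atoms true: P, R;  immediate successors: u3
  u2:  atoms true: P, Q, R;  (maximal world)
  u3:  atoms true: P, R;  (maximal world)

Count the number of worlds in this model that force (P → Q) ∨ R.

3

u0: does not force it — u0 ⊮ (P → Q) ∨ R: neither disjunct is forced at u0.
u1: forces it.
u2: forces it.
u3: forces it.
Worlds forcing the formula: {u1, u2, u3}.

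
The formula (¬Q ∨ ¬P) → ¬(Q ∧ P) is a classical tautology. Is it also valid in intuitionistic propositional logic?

Yes

This is a constructively valid De Morgan direction (disjunction of negations to negated conjunction), which is intuitionistically derivable.
If ¬Q holds at a world then no accessible world forces Q, hence none forces Q ∧ P; likewise for ¬P.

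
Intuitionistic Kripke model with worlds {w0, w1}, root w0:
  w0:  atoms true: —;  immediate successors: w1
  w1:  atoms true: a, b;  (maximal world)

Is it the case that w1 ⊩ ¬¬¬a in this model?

No

w1 ⊮ ¬¬¬a since w1 is accessible from w1 and w1 ⊩ ¬¬a.
w1 ⊩ ¬¬a: no world accessible from w1 forces ¬a.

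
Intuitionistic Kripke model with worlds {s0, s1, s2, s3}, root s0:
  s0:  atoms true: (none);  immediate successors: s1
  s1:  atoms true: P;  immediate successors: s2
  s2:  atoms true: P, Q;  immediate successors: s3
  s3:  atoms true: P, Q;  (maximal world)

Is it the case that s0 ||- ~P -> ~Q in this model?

s0 ||- ~P -> ~Q vacuously: no world accessible from s0 forces the antecedent ~P.

Yes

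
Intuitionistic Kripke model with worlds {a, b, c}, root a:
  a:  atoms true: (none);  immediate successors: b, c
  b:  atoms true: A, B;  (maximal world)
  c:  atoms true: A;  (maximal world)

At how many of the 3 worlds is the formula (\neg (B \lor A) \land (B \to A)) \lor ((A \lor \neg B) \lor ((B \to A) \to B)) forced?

2

a: does not force it — a \nVdash (\neg (B \lor A) \land (B \to A)) \lor ((A \lor \neg B) \lor ((B \to A) \to B)): neither disjunct is forced at a.
b: forces it.
c: forces it.
Worlds forcing the formula: {b, c}.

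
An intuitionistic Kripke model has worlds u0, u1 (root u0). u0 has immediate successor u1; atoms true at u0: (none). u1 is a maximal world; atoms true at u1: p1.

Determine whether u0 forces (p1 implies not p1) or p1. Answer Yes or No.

No

u0 does not force (p1 implies not p1) or p1: neither disjunct is forced at u0.
u0 does not force p1 implies not p1: at the accessible world u1, u1 forces p1 but u1 does not force not p1.
u1 does not force not p1 since u1 is accessible from u1 and u1 forces p1.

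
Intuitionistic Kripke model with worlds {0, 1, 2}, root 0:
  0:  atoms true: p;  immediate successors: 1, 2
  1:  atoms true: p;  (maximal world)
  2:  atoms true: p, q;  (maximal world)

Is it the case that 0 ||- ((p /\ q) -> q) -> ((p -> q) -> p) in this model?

0 ||- ((p /\ q) -> q) -> ((p -> q) -> p): every world accessible from 0 that forces (p /\ q) -> q (namely 0, 1, 2) also forces (p -> q) -> p.

Yes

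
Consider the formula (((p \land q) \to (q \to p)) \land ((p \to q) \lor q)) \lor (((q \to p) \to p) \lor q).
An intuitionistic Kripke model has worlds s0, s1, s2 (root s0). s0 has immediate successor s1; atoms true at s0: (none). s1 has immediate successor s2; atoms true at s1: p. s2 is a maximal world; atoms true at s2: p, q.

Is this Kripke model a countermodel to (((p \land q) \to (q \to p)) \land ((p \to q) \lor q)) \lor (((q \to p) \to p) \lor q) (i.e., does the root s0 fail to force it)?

s0 \nVdash (((p \land q) \to (q \to p)) \land ((p \to q) \lor q)) \lor (((q \to p) \to p) \lor q): neither disjunct is forced at s0.
s0 \nVdash ((p \land q) \to (q \to p)) \land ((p \to q) \lor q) since s0 fails (p \to q) \lor q.
So the root s0 does not force (((p \land q) \to (q \to p)) \land ((p \to q) \lor q)) \lor (((q \to p) \to p) \lor q); the model is a countermodel.

Yes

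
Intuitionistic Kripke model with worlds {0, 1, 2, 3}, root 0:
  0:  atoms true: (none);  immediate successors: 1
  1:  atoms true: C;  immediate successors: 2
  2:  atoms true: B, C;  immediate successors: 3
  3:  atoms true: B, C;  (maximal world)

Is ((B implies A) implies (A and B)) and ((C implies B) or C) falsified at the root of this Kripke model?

0 does not force ((B implies A) implies (A and B)) and ((C implies B) or C) since 0 fails (C implies B) or C.
So the root 0 does not force ((B implies A) implies (A and B)) and ((C implies B) or C); the model is a countermodel.

Yes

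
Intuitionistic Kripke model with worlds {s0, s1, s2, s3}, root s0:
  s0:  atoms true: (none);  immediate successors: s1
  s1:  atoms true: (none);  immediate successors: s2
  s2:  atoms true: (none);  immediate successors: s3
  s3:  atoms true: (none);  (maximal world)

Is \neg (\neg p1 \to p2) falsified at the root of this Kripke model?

s0 \Vdash \neg (\neg p1 \to p2): no world accessible from s0 forces \neg p1 \to p2.
So the root s0 forces \neg (\neg p1 \to p2); the model is not a countermodel.

No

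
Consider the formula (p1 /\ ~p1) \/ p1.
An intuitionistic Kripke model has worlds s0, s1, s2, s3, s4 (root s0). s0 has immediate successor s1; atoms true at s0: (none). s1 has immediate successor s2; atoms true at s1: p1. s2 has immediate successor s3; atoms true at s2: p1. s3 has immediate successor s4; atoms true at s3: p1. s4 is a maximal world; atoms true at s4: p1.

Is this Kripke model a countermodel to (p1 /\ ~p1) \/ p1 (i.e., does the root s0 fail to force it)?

s0 ||-/- (p1 /\ ~p1) \/ p1: neither disjunct is forced at s0.
s0 ||-/- p1 /\ ~p1 since s0 fails p1.
So the root s0 does not force (p1 /\ ~p1) \/ p1; the model is a countermodel.

Yes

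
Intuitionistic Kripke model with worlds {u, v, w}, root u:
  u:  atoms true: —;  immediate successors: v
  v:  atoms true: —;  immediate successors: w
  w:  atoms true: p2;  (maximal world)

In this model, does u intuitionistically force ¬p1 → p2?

u ⊮ ¬p1 → p2: already at u itself, u ⊩ ¬p1 but u ⊮ p2.
u lacks atom p2, so u ⊮ p2.

No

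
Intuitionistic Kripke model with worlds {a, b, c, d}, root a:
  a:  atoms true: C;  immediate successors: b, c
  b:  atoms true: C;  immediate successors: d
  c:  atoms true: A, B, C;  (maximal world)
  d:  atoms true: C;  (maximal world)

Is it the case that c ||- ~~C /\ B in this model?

Yes

c ||- ~~C /\ B since c forces both conjuncts.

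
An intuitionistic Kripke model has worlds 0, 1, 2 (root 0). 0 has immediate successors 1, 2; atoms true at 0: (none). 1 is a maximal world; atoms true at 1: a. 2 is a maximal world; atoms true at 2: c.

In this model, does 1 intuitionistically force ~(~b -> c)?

Yes

1 ||- ~(~b -> c): no world accessible from 1 forces ~b -> c.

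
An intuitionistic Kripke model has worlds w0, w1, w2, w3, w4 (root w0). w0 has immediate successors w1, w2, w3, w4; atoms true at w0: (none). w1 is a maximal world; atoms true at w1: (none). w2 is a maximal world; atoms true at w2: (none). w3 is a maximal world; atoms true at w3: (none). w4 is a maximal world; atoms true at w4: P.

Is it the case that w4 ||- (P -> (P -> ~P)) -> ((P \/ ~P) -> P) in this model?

Yes

w4 ||- (P -> (P -> ~P)) -> ((P \/ ~P) -> P) vacuously: no world accessible from w4 forces the antecedent P -> (P -> ~P).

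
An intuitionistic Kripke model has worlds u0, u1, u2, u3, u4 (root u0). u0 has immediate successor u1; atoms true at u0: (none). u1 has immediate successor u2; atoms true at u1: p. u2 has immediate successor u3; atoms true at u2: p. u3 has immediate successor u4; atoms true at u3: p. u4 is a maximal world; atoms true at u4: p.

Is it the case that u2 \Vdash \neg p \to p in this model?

u2 \Vdash \neg p \to p vacuously: no world accessible from u2 forces the antecedent \neg p.

Yes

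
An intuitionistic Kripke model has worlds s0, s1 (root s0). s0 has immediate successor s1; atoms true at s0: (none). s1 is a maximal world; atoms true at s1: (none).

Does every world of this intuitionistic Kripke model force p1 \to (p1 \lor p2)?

Yes

s0 \Vdash p1 \to (p1 \lor p2) vacuously: no world accessible from s0 forces the antecedent p1.
Since the root s0 forces p1 \to (p1 \lor p2) and forcing is persistent (monotone upward), every world forces it.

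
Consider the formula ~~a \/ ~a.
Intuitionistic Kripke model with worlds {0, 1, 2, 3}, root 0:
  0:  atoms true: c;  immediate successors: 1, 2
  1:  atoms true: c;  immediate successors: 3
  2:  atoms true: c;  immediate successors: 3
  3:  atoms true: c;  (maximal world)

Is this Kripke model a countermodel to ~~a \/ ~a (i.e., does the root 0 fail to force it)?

0 ||- ~~a \/ ~a via the disjunct ~a.
So the root 0 forces ~~a \/ ~a; the model is not a countermodel.

No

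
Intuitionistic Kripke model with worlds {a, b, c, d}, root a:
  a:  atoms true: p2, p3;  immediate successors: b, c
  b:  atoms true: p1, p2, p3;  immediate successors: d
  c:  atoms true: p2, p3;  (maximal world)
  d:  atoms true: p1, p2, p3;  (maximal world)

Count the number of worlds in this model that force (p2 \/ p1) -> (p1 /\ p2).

a: does not force it — a ||-/- (p2 \/ p1) -> (p1 /\ p2): already at a itself, a ||- p2 \/ p1 but a ||-/- p1 /\ p2.
b: forces it.
c: does not force it.
d: forces it.
Worlds forcing the formula: {b, d}.

2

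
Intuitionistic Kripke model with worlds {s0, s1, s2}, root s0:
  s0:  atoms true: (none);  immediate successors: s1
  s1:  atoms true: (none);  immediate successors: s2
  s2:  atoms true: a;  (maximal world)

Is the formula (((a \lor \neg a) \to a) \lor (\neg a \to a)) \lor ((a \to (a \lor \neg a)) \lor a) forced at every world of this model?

Yes

s0 \Vdash (((a \lor \neg a) \to a) \lor (\neg a \to a)) \lor ((a \to (a \lor \neg a)) \lor a) via the disjunct ((a \lor \neg a) \to a) \lor (\neg a \to a).
Since the root s0 forces (((a \lor \neg a) \to a) \lor (\neg a \to a)) \lor ((a \to (a \lor \neg a)) \lor a) and forcing is persistent (monotone upward), every world forces it.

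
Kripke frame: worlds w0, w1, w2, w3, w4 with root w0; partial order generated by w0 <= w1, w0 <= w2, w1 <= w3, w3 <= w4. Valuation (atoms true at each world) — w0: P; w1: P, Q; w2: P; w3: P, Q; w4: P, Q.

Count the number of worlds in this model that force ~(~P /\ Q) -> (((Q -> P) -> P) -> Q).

3

w0: does not force it — w0 ||-/- ~(~P /\ Q) -> (((Q -> P) -> P) -> Q): already at w0 itself, w0 ||- ~(~P /\ Q) but w0 ||-/- ((Q -> P) -> P) -> Q.
w1: forces it.
w2: does not force it.
w3: forces it.
w4: forces it.
Worlds forcing the formula: {w1, w3, w4}.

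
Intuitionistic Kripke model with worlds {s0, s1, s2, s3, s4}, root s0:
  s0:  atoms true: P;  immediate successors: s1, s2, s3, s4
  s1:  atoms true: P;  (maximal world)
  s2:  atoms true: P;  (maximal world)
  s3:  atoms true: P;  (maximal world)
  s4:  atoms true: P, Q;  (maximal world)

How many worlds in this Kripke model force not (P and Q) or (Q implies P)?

5

s0: forces it.
s1: forces it.
s2: forces it.
s3: forces it.
s4: forces it.
Worlds forcing the formula: {s0, s1, s2, s3, s4}.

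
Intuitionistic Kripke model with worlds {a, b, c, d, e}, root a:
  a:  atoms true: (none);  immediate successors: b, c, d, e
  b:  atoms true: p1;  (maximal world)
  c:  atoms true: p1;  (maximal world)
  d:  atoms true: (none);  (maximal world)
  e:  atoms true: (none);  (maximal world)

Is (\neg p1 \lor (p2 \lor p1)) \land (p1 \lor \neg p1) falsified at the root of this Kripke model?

a \nVdash (\neg p1 \lor (p2 \lor p1)) \land (p1 \lor \neg p1) since a fails \neg p1 \lor (p2 \lor p1).
So the root a does not force (\neg p1 \lor (p2 \lor p1)) \land (p1 \lor \neg p1); the model is a countermodel.

Yes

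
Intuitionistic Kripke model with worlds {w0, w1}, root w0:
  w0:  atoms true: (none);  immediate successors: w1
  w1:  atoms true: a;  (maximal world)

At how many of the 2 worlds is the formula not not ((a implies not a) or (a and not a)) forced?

w0: does not force it — w0 does not force not not ((a implies not a) or (a and not a)) since w0 is accessible from w0 and w0 forces not ((a implies not a) or (a and not a)).
w1: does not force it.
Worlds forcing the formula: { }.

0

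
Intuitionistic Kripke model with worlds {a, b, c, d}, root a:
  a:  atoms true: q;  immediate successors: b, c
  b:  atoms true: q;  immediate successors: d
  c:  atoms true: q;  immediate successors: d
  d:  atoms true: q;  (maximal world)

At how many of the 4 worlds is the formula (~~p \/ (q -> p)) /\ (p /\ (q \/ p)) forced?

0

a: does not force it — a ||-/- (~~p \/ (q -> p)) /\ (p /\ (q \/ p)) since a fails ~~p \/ (q -> p).
b: does not force it.
c: does not force it.
d: does not force it.
Worlds forcing the formula: { }.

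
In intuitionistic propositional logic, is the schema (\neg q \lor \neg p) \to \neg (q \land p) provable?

Yes

This is a constructively valid De Morgan direction (disjunction of negations to negated conjunction), which is intuitionistically derivable.
If \neg q holds at a world then no accessible world forces q, hence none forces q \land p; likewise for \neg p.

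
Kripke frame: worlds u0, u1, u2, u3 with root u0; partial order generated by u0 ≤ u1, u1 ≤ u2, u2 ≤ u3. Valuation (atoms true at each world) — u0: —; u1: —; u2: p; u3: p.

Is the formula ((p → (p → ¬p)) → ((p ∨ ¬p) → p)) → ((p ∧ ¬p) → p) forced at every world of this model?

Yes

u0 ⊩ ((p → (p → ¬p)) → ((p ∨ ¬p) → p)) → ((p ∧ ¬p) → p): every world accessible from u0 that forces (p → (p → ¬p)) → ((p ∨ ¬p) → p) (namely u0, u1, u2, u3) also forces (p ∧ ¬p) → p.
Since the root u0 forces ((p → (p → ¬p)) → ((p ∨ ¬p) → p)) → ((p ∧ ¬p) → p) and forcing is persistent (monotone upward), every world forces it.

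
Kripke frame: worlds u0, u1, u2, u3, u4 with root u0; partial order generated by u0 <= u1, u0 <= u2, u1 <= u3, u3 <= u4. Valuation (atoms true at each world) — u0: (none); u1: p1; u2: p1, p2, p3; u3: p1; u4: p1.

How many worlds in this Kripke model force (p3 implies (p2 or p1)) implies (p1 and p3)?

u0: does not force it — u0 does not force (p3 implies (p2 or p1)) implies (p1 and p3): already at u0 itself, u0 forces p3 implies (p2 or p1) but u0 does not force p1 and p3.
u1: does not force it.
u2: forces it.
u3: does not force it.
u4: does not force it.
Worlds forcing the formula: {u2}.

1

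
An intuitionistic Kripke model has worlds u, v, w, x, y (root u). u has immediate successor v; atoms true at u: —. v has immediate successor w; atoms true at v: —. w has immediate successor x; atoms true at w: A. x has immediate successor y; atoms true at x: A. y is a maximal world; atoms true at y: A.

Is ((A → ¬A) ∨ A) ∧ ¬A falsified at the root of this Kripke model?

u ⊮ ((A → ¬A) ∨ A) ∧ ¬A since u fails (A → ¬A) ∨ A.
So the root u does not force ((A → ¬A) ∨ A) ∧ ¬A; the model is a countermodel.

Yes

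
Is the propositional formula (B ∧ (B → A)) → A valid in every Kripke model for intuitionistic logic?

Yes

This is modus ponens in implicational form, which is intuitionistically derivable.
If a world forces B and B → A, then applying the implication at that world (which is accessible from itself) gives A.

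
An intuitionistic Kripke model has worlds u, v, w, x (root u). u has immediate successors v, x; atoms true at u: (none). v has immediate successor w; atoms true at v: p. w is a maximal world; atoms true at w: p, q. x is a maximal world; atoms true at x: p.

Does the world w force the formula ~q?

No

w ||-/- ~q since w is accessible from w and w ||- q.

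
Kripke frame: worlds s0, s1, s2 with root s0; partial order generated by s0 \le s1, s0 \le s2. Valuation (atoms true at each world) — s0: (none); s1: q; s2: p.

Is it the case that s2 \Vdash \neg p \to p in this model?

s2 \Vdash \neg p \to p vacuously: no world accessible from s2 forces the antecedent \neg p.

Yes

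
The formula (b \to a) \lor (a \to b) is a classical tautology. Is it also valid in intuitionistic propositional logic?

No

This is the Gödel–Dummett linearity axiom, which is not intuitionistically valid.
A Kripke countermodel: worlds w0, w1, w2; order generated by w0 \le w1, w0 \le w2; atoms true at each world — w0:{}; w1:{b}; w2:{a}.
w0 \nVdash (b \to a) \lor (a \to b): neither disjunct is forced at w0.
w0 \nVdash b \to a: at the accessible world w1, w1 \Vdash b but w1 \nVdash a.
w1 lacks atom a, so w1 \nVdash a.
So the root w0 does not force the formula.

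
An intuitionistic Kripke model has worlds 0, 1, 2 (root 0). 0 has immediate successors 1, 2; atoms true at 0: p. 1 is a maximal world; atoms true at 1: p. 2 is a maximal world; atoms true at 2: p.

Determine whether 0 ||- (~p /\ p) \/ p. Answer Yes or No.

0 ||- (~p /\ p) \/ p via the disjunct p.

Yes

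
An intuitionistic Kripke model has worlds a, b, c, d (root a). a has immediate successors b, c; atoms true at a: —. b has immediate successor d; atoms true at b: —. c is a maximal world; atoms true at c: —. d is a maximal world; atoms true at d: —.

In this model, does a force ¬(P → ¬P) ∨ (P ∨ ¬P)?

a ⊩ ¬(P → ¬P) ∨ (P ∨ ¬P) via the disjunct P ∨ ¬P.

Yes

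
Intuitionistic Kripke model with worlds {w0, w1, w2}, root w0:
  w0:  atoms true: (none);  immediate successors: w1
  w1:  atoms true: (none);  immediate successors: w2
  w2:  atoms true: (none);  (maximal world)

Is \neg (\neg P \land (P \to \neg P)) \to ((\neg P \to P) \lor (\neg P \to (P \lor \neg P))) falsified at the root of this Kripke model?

No

w0 \Vdash \neg (\neg P \land (P \to \neg P)) \to ((\neg P \to P) \lor (\neg P \to (P \lor \neg P))) vacuously: no world accessible from w0 forces the antecedent \neg (\neg P \land (P \to \neg P)).
So the root w0 forces \neg (\neg P \land (P \to \neg P)) \to ((\neg P \to P) \lor (\neg P \to (P \lor \neg P))); the model is not a countermodel.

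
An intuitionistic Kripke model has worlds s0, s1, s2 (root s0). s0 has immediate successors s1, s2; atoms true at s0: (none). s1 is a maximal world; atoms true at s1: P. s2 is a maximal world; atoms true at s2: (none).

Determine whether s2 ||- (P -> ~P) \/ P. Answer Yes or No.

Yes

s2 ||- (P -> ~P) \/ P via the disjunct P -> ~P.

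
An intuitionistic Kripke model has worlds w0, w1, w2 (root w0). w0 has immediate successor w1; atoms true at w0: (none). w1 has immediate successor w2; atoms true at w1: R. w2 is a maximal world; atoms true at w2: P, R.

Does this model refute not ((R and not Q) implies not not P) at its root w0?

Yes

w0 does not force not ((R and not Q) implies not not P) since w0 is accessible from w0 and w0 forces (R and not Q) implies not not P.
w0 forces (R and not Q) implies not not P: every world accessible from w0 that forces R and not Q (namely w1, w2) also forces not not P.
So the root w0 does not force not ((R and not Q) implies not not P); the model is a countermodel.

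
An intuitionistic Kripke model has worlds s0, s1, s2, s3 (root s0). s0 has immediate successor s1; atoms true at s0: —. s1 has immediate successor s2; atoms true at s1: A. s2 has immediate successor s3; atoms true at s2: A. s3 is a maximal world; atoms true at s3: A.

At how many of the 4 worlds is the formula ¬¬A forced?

s0: forces it.
s1: forces it.
s2: forces it.
s3: forces it.
Worlds forcing the formula: {s0, s1, s2, s3}.

4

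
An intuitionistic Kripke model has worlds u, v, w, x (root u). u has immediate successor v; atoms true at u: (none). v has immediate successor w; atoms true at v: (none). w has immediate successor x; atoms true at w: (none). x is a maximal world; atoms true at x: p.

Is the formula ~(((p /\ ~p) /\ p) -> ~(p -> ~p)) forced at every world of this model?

Not every world: u ||-/- ~(((p /\ ~p) /\ p) -> ~(p -> ~p)).
u ||-/- ~(((p /\ ~p) /\ p) -> ~(p -> ~p)) since u is accessible from u and u ||- ((p /\ ~p) /\ p) -> ~(p -> ~p).
u ||- ((p /\ ~p) /\ p) -> ~(p -> ~p) vacuously: no world accessible from u forces the antecedent (p /\ ~p) /\ p.

No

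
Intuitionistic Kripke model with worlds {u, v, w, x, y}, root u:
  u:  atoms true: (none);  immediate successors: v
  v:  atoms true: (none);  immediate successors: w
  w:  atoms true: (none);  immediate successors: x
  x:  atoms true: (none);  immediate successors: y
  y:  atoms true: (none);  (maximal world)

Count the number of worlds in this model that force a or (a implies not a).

u: forces it.
v: forces it.
w: forces it.
x: forces it.
y: forces it.
Worlds forcing the formula: {u, v, w, x, y}.

5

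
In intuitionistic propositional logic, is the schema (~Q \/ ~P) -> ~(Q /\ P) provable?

This is a constructively valid De Morgan direction (disjunction of negations to negated conjunction), which is intuitionistically derivable.
If ~Q holds at a world then no accessible world forces Q, hence none forces Q /\ P; likewise for ~P.

Yes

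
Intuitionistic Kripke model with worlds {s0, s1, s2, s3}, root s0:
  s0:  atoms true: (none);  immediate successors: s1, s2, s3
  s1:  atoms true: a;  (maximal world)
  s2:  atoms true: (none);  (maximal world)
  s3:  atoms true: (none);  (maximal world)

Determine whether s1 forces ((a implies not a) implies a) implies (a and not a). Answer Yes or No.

No

s1 does not force ((a implies not a) implies a) implies (a and not a): already at s1 itself, s1 forces (a implies not a) implies a but s1 does not force a and not a.
s1 does not force a and not a since s1 fails not a.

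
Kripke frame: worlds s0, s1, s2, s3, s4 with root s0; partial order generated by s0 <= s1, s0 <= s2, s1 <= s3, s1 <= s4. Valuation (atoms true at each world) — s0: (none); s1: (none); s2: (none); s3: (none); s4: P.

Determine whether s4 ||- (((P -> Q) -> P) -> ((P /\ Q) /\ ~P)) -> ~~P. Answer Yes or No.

Yes

s4 ||- (((P -> Q) -> P) -> ((P /\ Q) /\ ~P)) -> ~~P vacuously: no world accessible from s4 forces the antecedent ((P -> Q) -> P) -> ((P /\ Q) /\ ~P).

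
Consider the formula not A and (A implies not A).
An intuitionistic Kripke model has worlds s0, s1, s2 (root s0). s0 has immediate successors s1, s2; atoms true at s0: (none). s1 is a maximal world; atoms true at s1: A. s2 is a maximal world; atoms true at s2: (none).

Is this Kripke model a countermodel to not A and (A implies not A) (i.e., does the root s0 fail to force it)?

s0 does not force not A and (A implies not A) since s0 fails not A.
So the root s0 does not force not A and (A implies not A); the model is a countermodel.

Yes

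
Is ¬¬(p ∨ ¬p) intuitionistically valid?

Yes

This is the double negation of excluded middle, which is intuitionistically derivable.
Assuming ¬(p ∨ ¬p): from p we'd get p ∨ ¬p, so ¬p; but then p ∨ ¬p again — contradiction. Hence ¬¬(p ∨ ¬p).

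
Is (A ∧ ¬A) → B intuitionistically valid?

This is an instance of ex falso quodlibet, which is intuitionistically derivable.
No world can force both A and ¬A, so the antecedent A ∧ ¬A is never forced and the implication holds vacuously at every world.

Yes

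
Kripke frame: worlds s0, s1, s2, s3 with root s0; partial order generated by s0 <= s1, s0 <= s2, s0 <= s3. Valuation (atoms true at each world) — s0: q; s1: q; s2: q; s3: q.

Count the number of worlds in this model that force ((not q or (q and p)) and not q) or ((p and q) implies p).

s0: forces it.
s1: forces it.
s2: forces it.
s3: forces it.
Worlds forcing the formula: {s0, s1, s2, s3}.

4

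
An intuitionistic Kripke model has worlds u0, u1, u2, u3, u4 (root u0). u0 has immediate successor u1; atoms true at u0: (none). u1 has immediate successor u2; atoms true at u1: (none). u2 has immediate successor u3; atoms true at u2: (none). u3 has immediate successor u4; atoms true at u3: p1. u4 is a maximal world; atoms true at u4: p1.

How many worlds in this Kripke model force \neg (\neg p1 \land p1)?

u0: forces it.
u1: forces it.
u2: forces it.
u3: forces it.
u4: forces it.
Worlds forcing the formula: {u0, u1, u2, u3, u4}.

5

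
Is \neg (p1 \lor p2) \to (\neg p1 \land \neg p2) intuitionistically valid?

This is a constructively valid De Morgan direction (negated disjunction to conjunction of negations), which is intuitionistically derivable.
From \neg (p1 \lor p2): if p1 held then p1 \lor p2 would, contradiction — so \neg p1; similarly \neg p2.

Yes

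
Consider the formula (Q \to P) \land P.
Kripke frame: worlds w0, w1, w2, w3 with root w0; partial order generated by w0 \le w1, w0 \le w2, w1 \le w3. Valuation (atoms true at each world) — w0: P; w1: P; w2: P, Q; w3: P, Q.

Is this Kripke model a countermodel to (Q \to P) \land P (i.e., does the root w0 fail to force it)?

No

w0 \Vdash (Q \to P) \land P since w0 forces both conjuncts.
So the root w0 forces (Q \to P) \land P; the model is not a countermodel.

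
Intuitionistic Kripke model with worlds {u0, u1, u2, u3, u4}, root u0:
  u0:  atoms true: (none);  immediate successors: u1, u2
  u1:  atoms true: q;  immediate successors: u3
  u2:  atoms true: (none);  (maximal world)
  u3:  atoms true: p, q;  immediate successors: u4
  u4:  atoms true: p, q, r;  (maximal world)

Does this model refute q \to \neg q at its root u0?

Yes

u0 \nVdash q \to \neg q: at the accessible world u1, u1 \Vdash q but u1 \nVdash \neg q.
u1 \nVdash \neg q since u1 is accessible from u1 and u1 \Vdash q.
So the root u0 does not force q \to \neg q; the model is a countermodel.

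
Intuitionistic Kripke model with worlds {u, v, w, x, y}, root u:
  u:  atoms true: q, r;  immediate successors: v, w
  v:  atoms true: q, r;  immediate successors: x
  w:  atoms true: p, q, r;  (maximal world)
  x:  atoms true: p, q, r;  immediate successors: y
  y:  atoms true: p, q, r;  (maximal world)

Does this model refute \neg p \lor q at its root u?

u \Vdash \neg p \lor q via the disjunct q.
So the root u forces \neg p \lor q; the model is not a countermodel.

No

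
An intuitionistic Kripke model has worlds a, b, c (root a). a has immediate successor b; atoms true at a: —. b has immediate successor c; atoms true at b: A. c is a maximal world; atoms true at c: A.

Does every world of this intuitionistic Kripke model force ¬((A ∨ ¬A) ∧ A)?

Not every world: a ⊮ ¬((A ∨ ¬A) ∧ A).
a ⊮ ¬((A ∨ ¬A) ∧ A) since b is accessible from a and b ⊩ (A ∨ ¬A) ∧ A.
b ⊩ (A ∨ ¬A) ∧ A since b forces both conjuncts.

No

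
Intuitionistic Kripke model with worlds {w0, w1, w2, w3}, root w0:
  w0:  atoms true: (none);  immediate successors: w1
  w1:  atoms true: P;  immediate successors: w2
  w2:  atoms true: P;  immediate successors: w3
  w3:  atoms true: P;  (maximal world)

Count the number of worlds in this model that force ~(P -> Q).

w0: forces it.
w1: forces it.
w2: forces it.
w3: forces it.
Worlds forcing the formula: {w0, w1, w2, w3}.

4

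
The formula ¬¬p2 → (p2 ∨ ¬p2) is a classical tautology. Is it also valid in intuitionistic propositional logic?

This is a variant of double-negation elimination (deriving excluded middle from double negation), which is not intuitionistically valid.
A Kripke countermodel: worlds u, v; order generated by u ≤ v; atoms true at each world — u:{}; v:{p2}.
u ⊮ ¬¬p2 → (p2 ∨ ¬p2): already at u itself, u ⊩ ¬¬p2 but u ⊮ p2 ∨ ¬p2.
u ⊮ p2 ∨ ¬p2: neither disjunct is forced at u.
u lacks atom p2, so u ⊮ p2.
So the root u does not force the formula.

No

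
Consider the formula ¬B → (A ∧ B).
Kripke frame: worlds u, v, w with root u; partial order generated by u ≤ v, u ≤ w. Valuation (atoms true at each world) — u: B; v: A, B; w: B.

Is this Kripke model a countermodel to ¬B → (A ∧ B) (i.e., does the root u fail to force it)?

No

u ⊩ ¬B → (A ∧ B) vacuously: no world accessible from u forces the antecedent ¬B.
So the root u forces ¬B → (A ∧ B); the model is not a countermodel.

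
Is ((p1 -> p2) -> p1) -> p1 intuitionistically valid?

No

This is Peirce's law, which is not intuitionistically valid.
A Kripke countermodel: worlds a, b; order generated by a <= b; atoms true at each world — a:{}; b:{p1}.
a ||-/- ((p1 -> p2) -> p1) -> p1: already at a itself, a ||- (p1 -> p2) -> p1 but a ||-/- p1.
a lacks atom p1, so a ||-/- p1.
So the root a does not force the formula.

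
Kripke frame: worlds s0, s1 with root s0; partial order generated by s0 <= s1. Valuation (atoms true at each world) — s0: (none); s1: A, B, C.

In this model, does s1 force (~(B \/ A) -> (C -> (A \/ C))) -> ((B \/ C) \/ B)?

s1 ||- (~(B \/ A) -> (C -> (A \/ C))) -> ((B \/ C) \/ B): every world accessible from s1 that forces ~(B \/ A) -> (C -> (A \/ C)) (namely s1) also forces (B \/ C) \/ B.

Yes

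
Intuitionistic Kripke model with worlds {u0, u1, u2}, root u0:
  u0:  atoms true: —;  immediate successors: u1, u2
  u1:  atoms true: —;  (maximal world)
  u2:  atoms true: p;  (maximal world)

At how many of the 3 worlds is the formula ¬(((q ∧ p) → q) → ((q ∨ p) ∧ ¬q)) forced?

1

u0: does not force it — u0 ⊮ ¬(((q ∧ p) → q) → ((q ∨ p) ∧ ¬q)) since u2 is accessible from u0 and u2 ⊩ ((q ∧ p) → q) → ((q ∨ p) ∧ ¬q).
u1: forces it.
u2: does not force it.
Worlds forcing the formula: {u1}.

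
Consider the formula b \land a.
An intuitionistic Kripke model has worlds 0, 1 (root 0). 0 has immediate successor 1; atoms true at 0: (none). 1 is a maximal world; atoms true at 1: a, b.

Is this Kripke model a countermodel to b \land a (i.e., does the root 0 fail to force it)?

0 \nVdash b \land a since 0 fails b.
So the root 0 does not force b \land a; the model is a countermodel.

Yes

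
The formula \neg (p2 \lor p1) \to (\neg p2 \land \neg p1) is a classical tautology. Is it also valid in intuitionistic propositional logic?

This is a constructively valid De Morgan direction (negated disjunction to conjunction of negations), which is intuitionistically derivable.
From \neg (p2 \lor p1): if p2 held then p2 \lor p1 would, contradiction — so \neg p2; similarly \neg p1.

Yes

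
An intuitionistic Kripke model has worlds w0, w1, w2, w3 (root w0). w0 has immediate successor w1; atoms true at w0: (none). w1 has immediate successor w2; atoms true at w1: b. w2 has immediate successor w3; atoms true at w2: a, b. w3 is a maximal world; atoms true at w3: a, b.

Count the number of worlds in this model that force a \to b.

4

w0: forces it.
w1: forces it.
w2: forces it.
w3: forces it.
Worlds forcing the formula: {w0, w1, w2, w3}.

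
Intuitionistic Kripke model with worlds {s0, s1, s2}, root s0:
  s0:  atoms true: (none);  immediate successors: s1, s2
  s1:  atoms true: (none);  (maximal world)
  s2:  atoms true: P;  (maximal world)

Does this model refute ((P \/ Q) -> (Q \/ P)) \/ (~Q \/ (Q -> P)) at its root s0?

No

s0 ||- ((P \/ Q) -> (Q \/ P)) \/ (~Q \/ (Q -> P)) via the disjunct (P \/ Q) -> (Q \/ P).
So the root s0 forces ((P \/ Q) -> (Q \/ P)) \/ (~Q \/ (Q -> P)); the model is not a countermodel.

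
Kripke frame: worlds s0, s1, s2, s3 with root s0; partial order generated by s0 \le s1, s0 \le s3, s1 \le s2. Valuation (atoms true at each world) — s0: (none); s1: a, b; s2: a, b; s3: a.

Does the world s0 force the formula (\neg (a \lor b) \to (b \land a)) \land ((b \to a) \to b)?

No

s0 \nVdash (\neg (a \lor b) \to (b \land a)) \land ((b \to a) \to b) since s0 fails (b \to a) \to b.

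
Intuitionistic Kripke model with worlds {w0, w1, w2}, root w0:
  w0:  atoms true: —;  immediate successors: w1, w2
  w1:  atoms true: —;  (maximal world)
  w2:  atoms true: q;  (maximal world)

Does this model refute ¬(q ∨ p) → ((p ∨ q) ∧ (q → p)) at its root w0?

Yes

w0 ⊮ ¬(q ∨ p) → ((p ∨ q) ∧ (q → p)): at the accessible world w1, w1 ⊩ ¬(q ∨ p) but w1 ⊮ (p ∨ q) ∧ (q → p).
w1 ⊮ (p ∨ q) ∧ (q → p) since w1 fails p ∨ q.
So the root w0 does not force ¬(q ∨ p) → ((p ∨ q) ∧ (q → p)); the model is a countermodel.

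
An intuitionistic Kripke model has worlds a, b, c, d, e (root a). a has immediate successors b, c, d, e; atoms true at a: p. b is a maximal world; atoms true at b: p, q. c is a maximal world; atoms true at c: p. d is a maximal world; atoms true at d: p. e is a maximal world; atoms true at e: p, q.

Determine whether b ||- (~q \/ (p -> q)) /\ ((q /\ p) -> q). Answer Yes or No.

b ||- (~q \/ (p -> q)) /\ ((q /\ p) -> q) since b forces both conjuncts.

Yes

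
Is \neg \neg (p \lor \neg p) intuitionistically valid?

Yes

This is the double negation of excluded middle, which is intuitionistically derivable.
Assuming \neg (p \lor \neg p): from p we'd get p \lor \neg p, so \neg p; but then p \lor \neg p again — contradiction. Hence \neg \neg (p \lor \neg p).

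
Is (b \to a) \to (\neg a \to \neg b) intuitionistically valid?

This is the forward direction of contraposition, which is intuitionistically derivable.
Assume b \to a and \neg a. If b held then a would follow, contradicting \neg a; so \neg b.

Yes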